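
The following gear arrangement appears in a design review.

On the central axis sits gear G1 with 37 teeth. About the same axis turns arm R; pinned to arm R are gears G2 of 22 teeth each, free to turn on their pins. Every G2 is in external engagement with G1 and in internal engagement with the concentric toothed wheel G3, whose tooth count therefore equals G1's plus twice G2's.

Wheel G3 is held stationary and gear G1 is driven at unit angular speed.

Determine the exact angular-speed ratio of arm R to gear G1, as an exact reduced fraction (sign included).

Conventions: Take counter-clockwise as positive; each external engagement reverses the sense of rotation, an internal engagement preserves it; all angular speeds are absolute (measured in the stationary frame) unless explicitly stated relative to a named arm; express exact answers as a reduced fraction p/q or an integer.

37/118

topology: planetary set — G1 37T / G2 22T / G3 81T, arm = carrier (Willis)
ring teeth: 37 + 2·22 = 81
37(ω_sun−ω_arm) = −81(ω_ring−ω_arm),  ω_ring = 0, ω_sun = 1
37(1−ω_arm) = −81(0−ω_arm)  ⇒  118·ω_arm = 37  ⇒  ω_arm = 37/118
ω_out/ω_in = 37/118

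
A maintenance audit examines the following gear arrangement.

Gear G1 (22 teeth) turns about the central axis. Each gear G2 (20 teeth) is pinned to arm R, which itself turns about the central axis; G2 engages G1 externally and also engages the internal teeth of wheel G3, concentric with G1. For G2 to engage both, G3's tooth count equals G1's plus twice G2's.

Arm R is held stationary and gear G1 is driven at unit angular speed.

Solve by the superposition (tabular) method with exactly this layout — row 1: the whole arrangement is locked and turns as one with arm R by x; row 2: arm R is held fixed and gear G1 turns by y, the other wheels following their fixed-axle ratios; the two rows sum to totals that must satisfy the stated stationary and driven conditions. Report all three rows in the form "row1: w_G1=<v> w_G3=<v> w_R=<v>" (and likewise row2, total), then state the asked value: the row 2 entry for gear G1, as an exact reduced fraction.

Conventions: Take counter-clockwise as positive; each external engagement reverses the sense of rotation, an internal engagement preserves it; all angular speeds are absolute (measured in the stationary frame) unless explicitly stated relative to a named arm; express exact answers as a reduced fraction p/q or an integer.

row1: w_G1=0 w_G3=0 w_R=0
row2: w_G1=1 w_G3=-11/31 w_R=0
total: w_G1=1 w_G3=-11/31 w_R=0
asked value: 1

topology: planetary set — G1 22T / G2 20T / G3 62T, arm = carrier (Willis)
row 1 (train locked, turned with arm): all members turn x
superposition row 2 [arm held]: sun y, ring −(22/62)·y, arm 0
boundary: total ω_arm = x = 0 and total ω_sun = x + y = 1  ⇒  y = 1, x = 0
row 2 ring = −(22/62)·1 = -11/31
totals (row 1 + row 2): sun 0 + 1 = 1, ring 0 + (-11/31) = -11/31, arm 0 + 0 = 0
asked cell (row2, sun) = 1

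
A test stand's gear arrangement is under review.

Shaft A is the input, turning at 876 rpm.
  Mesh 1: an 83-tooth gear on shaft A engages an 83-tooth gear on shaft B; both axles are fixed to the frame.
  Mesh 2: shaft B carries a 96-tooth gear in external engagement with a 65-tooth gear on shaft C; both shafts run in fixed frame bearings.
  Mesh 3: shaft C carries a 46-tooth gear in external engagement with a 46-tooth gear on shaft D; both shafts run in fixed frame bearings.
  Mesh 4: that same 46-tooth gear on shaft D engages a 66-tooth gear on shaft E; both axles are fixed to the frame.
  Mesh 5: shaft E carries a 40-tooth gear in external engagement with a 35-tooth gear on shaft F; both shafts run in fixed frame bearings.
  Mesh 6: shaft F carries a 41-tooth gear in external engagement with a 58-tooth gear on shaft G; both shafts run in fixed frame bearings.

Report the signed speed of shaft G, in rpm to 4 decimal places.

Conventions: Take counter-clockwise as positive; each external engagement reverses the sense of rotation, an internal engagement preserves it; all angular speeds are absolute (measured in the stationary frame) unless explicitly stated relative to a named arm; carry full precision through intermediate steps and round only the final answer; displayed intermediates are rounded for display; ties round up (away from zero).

6-mesh fixed-axis compound train (all bearings frame-fixed)
mesh 1 [83T→83T]: ω = 876.0000×83/83 = 876.0000 rpm, sense flips to −
mesh 2 [96T→65T]: ω = 876.0000×96/65 = 1293.7846 rpm, sense flips to +
mesh 3 [46T→46T]: ω = 1293.7846×46/46 = 1293.7846 rpm, sense flips to −
mesh 4 [46T→66T]: ω = 1293.7846×46/66 = 901.7287 rpm, sense flips to +
mesh 5 [40T→35T]: ω = 901.7287×40/35 = 1030.5471 rpm, sense flips to −
mesh 6 [41T→58T]: ω = 1030.5471×41/58 = 728.4902 rpm, sense flips to +
signed output speed = +728.4902 rpm

+728.4902 rpm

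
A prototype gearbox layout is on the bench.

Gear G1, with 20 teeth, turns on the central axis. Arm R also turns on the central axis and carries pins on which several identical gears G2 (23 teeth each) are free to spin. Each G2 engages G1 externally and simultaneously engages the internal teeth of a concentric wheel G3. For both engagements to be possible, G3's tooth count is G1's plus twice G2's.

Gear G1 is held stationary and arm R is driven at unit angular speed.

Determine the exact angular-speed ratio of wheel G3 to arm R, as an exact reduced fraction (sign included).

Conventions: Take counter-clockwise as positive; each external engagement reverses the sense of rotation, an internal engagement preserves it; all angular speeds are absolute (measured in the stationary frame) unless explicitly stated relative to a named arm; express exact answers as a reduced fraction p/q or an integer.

43/33

topology: planetary set — G1 20T / G2 23T / G3 66T, arm = carrier (Willis)
ring teeth: 20 + 2·23 = 66
20(ω_sun−ω_arm) = −66(ω_ring−ω_arm),  ω_sun = 0, ω_arm = 1
ω_ring = 1 − (20/66)(0−1) = 43/33
ω_out/ω_in = 43/33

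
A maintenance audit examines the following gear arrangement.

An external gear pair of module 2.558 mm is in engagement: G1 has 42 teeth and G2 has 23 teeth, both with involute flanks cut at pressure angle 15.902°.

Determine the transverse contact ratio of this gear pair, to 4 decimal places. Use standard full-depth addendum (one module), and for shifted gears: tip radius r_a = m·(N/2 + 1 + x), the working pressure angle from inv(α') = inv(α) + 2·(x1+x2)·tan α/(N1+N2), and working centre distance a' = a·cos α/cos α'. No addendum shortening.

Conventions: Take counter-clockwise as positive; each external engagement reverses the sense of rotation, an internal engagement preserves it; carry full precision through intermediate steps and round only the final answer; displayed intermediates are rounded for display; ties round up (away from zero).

1.8680

recognized (one external pair, fixed centres): single-mesh tooth geometry, m = 2.558, N1 = 42, N2 = 23
base radii: r_b1 = 51.662306, r_b2 = 28.291263
tip radii: r_a1 = 56.276000, r_a2 = 31.975000
no profile shift: α' = α, a' = a
action lengths: √(r_a1²−r_b1²) = 22.315786, √(r_a2²−r_b2²) = 14.899835
base pitch p_b = π·m·cos α = 7.728663
CR = (22.315786 + 14.899835 − 83.135000·sin 15.90200°)/7.728663 = 1.868011
contact ratio ≈ 1.8680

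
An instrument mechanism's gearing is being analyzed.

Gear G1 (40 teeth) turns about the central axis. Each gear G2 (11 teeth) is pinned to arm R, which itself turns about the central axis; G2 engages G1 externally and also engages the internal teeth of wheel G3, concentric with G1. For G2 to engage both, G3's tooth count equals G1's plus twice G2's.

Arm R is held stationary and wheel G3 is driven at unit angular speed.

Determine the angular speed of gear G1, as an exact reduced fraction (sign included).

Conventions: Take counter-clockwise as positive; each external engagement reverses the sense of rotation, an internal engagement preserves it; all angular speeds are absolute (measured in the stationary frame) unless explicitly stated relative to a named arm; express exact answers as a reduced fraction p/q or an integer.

recognized (axles ride arm R): planetary set, 40/11/62 teeth
ring teeth: 40 + 2·11 = 62
40(ω_sun−ω_arm) = −62(ω_ring−ω_arm),  ω_arm = 0, ω_ring = 1
ω_sun = 0 − (62/40)(1−0) = -31/20
exact speed ratio = -31/20

-31/20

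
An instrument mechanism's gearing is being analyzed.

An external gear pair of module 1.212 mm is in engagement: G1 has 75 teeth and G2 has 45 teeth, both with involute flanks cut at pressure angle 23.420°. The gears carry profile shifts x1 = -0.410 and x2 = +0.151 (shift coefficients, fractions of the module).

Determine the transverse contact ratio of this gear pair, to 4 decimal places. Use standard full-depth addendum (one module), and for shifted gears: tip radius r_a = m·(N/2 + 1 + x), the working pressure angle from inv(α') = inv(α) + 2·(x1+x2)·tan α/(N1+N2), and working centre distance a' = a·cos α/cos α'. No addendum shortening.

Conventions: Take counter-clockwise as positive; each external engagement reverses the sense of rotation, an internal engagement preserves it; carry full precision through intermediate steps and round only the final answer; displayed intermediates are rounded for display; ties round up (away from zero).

class = single-mesh tooth geometry [involute pair 75T × 45T, m = 1.212]
base radii: r_b1 = 41.705644, r_b2 = 25.023387
tip radii: r_a1 = 46.165080, r_a2 = 28.665012
inv(α') = inv(23.420°) + 2·(-0.410+0.151)·tan α/(75+45) = 0.02252725  ⇒  α' = 22.83271°
a' = a·cos α / cos α' = 72.7200·cos 23.420°/cos 22.83271° = 72.402349
action lengths: √(r_a1²−r_b1²) = 19.795298, √(r_a2²−r_b2²) = 13.982598
base pitch p_b = π·m·cos α = 3.493924
CR = (19.795298 + 13.982598 − 72.402349·sin 22.83271°)/3.493924 = 1.626470
contact ratio ≈ 1.6265

1.6265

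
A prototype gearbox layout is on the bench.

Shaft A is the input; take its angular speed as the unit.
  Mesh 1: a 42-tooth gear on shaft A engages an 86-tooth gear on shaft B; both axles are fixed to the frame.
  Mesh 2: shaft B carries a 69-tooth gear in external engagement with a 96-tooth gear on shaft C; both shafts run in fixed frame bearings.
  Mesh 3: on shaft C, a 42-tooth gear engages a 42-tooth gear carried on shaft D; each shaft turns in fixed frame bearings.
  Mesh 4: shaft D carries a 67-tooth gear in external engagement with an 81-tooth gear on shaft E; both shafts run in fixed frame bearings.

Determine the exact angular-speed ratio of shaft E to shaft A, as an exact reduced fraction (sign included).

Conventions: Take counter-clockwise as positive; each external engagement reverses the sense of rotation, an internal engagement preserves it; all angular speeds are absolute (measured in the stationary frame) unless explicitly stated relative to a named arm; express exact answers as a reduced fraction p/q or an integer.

10787/37152

class = fixed-axis compound train [4 meshes; 4 ratios multiply, 4 sense flips]
mesh 1 [42T→86T]: running ratio 21/43, sense −
mesh 2 [69T→96T]: running ratio 483/1376, sense +
mesh 3 [42T→42T]: running ratio 483/1376, sense −
mesh 4 [67T→81T]: running ratio 10787/37152, sense +
ω_out/ω_in = 10787/37152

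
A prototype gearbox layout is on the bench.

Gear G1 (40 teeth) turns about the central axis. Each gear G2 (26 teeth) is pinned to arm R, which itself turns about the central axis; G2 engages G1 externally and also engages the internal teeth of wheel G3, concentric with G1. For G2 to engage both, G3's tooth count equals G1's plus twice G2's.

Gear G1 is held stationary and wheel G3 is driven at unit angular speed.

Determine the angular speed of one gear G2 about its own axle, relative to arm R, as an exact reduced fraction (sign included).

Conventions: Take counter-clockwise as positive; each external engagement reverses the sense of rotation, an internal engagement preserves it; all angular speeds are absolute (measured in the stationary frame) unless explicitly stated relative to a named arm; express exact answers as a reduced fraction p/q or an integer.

460/429

topology: planetary set — G1 40T / G2 26T / G3 92T, arm = carrier (Willis)
ring teeth: 40 + 2·26 = 92
40(ω_sun−ω_arm) = −92(ω_ring−ω_arm),  ω_sun = 0, ω_ring = 1
40(0−ω_arm) = −92(1−ω_arm)  ⇒  132·ω_arm = 92  ⇒  ω_arm = 23/33
sun–planet mesh: 40·(0−23/33) = −26·(ω_p−ω_arm)  ⇒  ω_p−ω_arm = 460/429
exact speed ratio = 460/429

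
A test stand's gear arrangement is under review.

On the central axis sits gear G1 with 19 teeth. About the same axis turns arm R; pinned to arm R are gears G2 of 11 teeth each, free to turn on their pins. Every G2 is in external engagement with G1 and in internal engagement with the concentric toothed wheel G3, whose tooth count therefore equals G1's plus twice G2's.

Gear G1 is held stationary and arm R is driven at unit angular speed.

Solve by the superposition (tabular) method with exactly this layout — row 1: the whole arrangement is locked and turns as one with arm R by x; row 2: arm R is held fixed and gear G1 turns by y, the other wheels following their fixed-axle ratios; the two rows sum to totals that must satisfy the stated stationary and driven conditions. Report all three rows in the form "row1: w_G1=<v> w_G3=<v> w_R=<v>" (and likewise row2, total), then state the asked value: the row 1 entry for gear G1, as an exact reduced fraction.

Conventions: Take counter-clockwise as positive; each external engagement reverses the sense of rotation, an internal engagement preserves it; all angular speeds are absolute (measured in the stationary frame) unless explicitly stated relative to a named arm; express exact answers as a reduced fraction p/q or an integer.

row1: w_G1=1 w_G3=1 w_R=1
row2: w_G1=-1 w_G3=19/41 w_R=0
total: w_G1=0 w_G3=60/41 w_R=1
asked value: 1

planetary set (19T centre, 11T on arm, 41T internal) — Willis relation
row 1: whole set turns with the arm by x
superposition row 2 [arm held]: sun y, ring −(19/41)·y, arm 0
boundary: total ω_sun = x + y = 0 and total ω_arm = x = 1  ⇒  y = -1, x = 1
row 2 ring = −(19/41)·(-1) = 19/41
totals (row 1 + row 2): sun 1 + (-1) = 0, ring 1 + 19/41 = 60/41, arm 1 + 0 = 1
asked cell (row1, sun) = 1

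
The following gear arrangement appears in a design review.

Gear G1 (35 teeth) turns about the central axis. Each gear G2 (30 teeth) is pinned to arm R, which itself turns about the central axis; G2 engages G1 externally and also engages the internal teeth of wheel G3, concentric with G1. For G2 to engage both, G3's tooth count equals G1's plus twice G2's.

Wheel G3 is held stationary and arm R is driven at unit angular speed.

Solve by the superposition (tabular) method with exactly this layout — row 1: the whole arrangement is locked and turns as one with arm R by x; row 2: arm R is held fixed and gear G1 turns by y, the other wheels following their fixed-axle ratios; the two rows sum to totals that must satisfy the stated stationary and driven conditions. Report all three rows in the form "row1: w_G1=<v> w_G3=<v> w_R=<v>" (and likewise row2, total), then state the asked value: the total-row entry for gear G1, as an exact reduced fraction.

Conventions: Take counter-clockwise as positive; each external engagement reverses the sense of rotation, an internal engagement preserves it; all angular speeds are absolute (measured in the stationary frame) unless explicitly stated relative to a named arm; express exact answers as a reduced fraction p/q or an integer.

class = planetary set [G3 = 35+2·30 = 95; Willis about the carrier]
row 1 — lock + rotate with arm: ω_sun = ω_ring = ω_arm = x
superposition row 2 [arm held]: sun y, ring −(35/95)·y, arm 0
boundary: total ω_ring = x − (35/95)·y = 0 and total ω_arm = x = 1  ⇒  y = 19/7, x = 1
row 2 ring = −(35/95)·19/7 = -1
totals (row 1 + row 2): sun 1 + 19/7 = 26/7, ring 1 + (-1) = 0, arm 1 + 0 = 1
asked cell (total, sun) = 26/7

row1: w_G1=1 w_G3=1 w_R=1
row2: w_G1=19/7 w_G3=-1 w_R=0
total: w_G1=26/7 w_G3=0 w_R=1
asked value: 26/7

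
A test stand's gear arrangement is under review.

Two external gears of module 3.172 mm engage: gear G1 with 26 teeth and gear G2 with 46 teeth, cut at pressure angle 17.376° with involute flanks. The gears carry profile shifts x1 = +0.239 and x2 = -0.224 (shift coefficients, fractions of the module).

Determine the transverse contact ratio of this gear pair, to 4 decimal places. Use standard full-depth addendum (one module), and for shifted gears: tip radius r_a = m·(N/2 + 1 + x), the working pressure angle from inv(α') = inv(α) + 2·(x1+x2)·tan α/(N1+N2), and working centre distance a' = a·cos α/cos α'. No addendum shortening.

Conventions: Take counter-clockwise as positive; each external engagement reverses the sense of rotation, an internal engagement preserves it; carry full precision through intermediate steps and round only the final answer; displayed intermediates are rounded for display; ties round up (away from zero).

1.7753

single-mesh involute tooth geometry (26T engaging 46T at module 3.172)
base radii: r_b1 = 39.354216, r_b2 = 69.626690
tip radii: r_a1 = 45.166108, r_a2 = 75.417472
inv(α') = inv(17.376°) + 2·(+0.239-0.224)·tan α/(26+46) = 0.00978302  ⇒  α' = 17.45194°
a' = a·cos α / cos α' = 114.1920·cos 17.376°/cos 17.45194° = 114.239479
action lengths: √(r_a1²−r_b1²) = 22.163551, √(r_a2²−r_b2²) = 28.981358
base pitch p_b = π·m·cos α = 9.510378
CR = (22.163551 + 28.981358 − 114.239479·sin 17.45194°)/9.510378 = 1.775307
contact ratio ≈ 1.7753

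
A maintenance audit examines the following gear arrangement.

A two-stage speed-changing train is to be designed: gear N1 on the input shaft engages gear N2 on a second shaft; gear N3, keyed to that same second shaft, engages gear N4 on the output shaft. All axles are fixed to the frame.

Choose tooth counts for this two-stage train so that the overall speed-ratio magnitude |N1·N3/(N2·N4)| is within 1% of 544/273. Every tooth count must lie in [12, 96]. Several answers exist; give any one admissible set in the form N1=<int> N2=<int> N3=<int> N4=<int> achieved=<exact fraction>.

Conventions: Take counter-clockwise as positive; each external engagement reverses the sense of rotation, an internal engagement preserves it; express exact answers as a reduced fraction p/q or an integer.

N1=16 N2=13 N3=34 N4=21 achieved=544/273

topology: fixed-axis compound train — 2 stages, target 544/273
target = 544/273 in lowest terms: an exact hit needs N1·N3 = k·544 and N2·N4 = k·273 for one integer k, every count in [12, 96]; additionally prefer no 1:1 stage (N1 ≠ N2, N3 ≠ N4)
k = 1: N1·N3 = 544 = 16·34, N2·N4 = 273 = 13·21
achieved = 16·34/(13·21) = 544/273; |achieved − target| = 0 ≤ 136/6825 ✓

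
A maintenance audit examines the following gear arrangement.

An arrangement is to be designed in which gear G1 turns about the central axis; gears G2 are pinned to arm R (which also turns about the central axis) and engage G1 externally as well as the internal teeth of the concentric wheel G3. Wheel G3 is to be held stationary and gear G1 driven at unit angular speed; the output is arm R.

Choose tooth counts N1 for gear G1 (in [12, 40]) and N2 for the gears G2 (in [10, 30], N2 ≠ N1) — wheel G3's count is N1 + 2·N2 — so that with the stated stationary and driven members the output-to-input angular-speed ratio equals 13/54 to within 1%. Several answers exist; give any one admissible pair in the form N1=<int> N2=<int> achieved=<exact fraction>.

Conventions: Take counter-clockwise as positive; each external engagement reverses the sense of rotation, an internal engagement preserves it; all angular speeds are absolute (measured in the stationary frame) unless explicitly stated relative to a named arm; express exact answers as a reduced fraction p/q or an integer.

topology: planetary set — design target 13/54, arm = carrier (Willis)
Willis with ω_ring = 0: ω_arm/ω_sun = N1/(N1+N3); set equal to 13/54  ⇒  N3/N1 = 1/(13/54) − 1 = 41/13
N3 = N1 + 2·N2  ⇒  N2/N1 = (N3/N1 − 1)/2 = (41/13 − 1)/2 = 14/13
smallest multiple with N1 ≥ 12 and N2 ≥ 10: k = 1  ⇒  N1 = 1·13 = 13, N2 = 1·14 = 14 (N1 ≤ 40, N2 ≤ 30, N2 ≠ N1 ✓), N3 = 13 + 2·14 = 41
check: N1/(N1+N3) with N1 = 13, N3 = 41 gives 13/54; |achieved − target| = 0 ≤ 13/5400 ✓

N1=13 N2=14 achieved=13/54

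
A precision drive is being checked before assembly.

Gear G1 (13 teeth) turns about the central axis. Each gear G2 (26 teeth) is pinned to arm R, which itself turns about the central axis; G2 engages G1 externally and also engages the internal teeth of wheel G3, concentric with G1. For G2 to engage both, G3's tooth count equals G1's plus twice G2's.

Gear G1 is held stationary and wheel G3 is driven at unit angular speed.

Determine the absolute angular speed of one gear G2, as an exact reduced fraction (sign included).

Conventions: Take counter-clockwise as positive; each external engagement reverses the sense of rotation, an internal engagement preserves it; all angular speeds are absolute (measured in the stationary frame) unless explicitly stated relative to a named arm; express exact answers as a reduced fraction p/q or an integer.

recognized (axles ride arm R): planetary set, 13/26/65 teeth
ring teeth: 13 + 2·26 = 65
13(ω_sun−ω_arm) = −65(ω_ring−ω_arm),  ω_sun = 0, ω_ring = 1
13(0−ω_arm) = −65(1−ω_arm)  ⇒  78·ω_arm = 65  ⇒  ω_arm = 5/6
sun–planet mesh: 13·(0−5/6) = −26·(ω_p−ω_arm)  ⇒  ω_p−ω_arm = 5/12
ω_p = 5/6 + 5/12 = 5/4
exact speed ratio = 5/4

5/4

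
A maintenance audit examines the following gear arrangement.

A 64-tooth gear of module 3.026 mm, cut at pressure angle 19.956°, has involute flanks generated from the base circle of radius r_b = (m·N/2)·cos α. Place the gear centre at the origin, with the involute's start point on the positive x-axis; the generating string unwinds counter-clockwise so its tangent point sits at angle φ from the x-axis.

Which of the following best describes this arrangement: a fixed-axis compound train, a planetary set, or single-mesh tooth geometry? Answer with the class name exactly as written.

single-mesh tooth geometry

topology: single-mesh involute geometry — m = 3.026, N = 64
classification: single-mesh tooth geometry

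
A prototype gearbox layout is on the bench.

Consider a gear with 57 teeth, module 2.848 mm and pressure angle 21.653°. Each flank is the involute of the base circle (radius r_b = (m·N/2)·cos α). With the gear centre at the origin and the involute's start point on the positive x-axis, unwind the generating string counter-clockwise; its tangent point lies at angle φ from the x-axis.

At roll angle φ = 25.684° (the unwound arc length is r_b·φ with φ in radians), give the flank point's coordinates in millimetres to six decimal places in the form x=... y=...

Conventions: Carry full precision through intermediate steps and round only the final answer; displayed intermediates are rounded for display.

x=82.643613 y=2.219989

topology: single-mesh involute geometry — m = 2.848, N = 57
pitch radius r_p = m·N/2 = 2.848·57/2 = 81.168000
base radius r_b = r_p·cos α = 81.168000·cos 21.653° = 75.440426
roll angle φ = 25.684° = 0.44827037 rad
x = r_b·(cos φ + φ·sin φ) = 82.643613
y = r_b·(sin φ − φ·cos φ) = 2.219989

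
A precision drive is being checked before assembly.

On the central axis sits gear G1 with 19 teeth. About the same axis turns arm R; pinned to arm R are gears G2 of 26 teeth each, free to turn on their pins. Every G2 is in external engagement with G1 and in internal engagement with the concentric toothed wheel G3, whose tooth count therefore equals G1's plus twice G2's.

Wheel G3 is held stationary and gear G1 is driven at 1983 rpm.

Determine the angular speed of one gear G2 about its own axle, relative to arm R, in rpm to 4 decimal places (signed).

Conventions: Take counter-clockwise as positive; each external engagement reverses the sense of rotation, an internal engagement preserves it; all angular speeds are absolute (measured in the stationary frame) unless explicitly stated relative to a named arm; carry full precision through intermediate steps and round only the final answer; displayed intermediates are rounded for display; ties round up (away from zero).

-1143.1910 rpm

topology: planetary set — G1 19T / G2 26T / G3 71T, arm = carrier (Willis)
normalise by the input: solve with ω_sun = 1, then scale by 1983 rpm
ring teeth: 19 + 2·26 = 71
19(ω_sun−ω_arm) = −71(ω_ring−ω_arm),  ω_ring = 0, ω_sun = 1
19(1−ω_arm) = −71(0−ω_arm)  ⇒  90·ω_arm = 19  ⇒  ω_arm = 19/90
sun–planet mesh: 19·(1−19/90) = −26·(ω_p−ω_arm)  ⇒  ω_p−ω_arm = -1349/2340
scale: ω_p−ω_arm = -1349/2340 × 1983 rpm = -1143.1910 rpm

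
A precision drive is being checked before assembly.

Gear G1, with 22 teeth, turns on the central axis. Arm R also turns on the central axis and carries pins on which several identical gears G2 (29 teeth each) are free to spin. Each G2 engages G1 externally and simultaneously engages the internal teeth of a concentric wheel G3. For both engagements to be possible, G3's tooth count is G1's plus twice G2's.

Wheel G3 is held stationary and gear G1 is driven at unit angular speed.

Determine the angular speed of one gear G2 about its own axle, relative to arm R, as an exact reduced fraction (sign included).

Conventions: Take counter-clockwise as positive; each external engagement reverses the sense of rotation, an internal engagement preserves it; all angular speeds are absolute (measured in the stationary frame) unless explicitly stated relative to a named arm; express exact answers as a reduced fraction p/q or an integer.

-880/1479

topology: planetary set — G1 22T / G2 29T / G3 80T, arm = carrier (Willis)
ring teeth: 22 + 2·29 = 80
22(ω_sun−ω_arm) = −80(ω_ring−ω_arm),  ω_ring = 0, ω_sun = 1
22(1−ω_arm) = −80(0−ω_arm)  ⇒  102·ω_arm = 22  ⇒  ω_arm = 11/51
sun–planet mesh: 22·(1−11/51) = −29·(ω_p−ω_arm)  ⇒  ω_p−ω_arm = -880/1479
exact speed ratio = -880/1479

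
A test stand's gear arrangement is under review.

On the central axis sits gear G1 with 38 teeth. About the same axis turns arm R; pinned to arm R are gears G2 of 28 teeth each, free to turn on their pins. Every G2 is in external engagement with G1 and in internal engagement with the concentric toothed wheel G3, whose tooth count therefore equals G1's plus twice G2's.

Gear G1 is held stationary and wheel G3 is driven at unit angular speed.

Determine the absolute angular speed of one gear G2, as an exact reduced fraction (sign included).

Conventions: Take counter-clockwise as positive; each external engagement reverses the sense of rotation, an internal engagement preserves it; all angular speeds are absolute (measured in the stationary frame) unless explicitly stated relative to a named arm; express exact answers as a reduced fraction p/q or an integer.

recognized (axles ride arm R): planetary set, 38/28/94 teeth
ring teeth: 38 + 2·28 = 94
38(ω_sun−ω_arm) = −94(ω_ring−ω_arm),  ω_sun = 0, ω_ring = 1
38(0−ω_arm) = −94(1−ω_arm)  ⇒  132·ω_arm = 94  ⇒  ω_arm = 47/66
sun–planet mesh: 38·(0−47/66) = −28·(ω_p−ω_arm)  ⇒  ω_p−ω_arm = 893/924
ω_p = 47/66 + 893/924 = 47/28
exact speed ratio = 47/28

47/28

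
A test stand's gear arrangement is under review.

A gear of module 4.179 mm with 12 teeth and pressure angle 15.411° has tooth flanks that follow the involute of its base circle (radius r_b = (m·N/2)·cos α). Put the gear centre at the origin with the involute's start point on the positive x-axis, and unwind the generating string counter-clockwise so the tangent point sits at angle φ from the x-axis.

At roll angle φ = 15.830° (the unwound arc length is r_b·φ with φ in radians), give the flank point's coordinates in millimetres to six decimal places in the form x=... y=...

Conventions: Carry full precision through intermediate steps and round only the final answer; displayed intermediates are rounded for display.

recognized (one wheel, involute flank): single-mesh tooth geometry, m = 4.179, N = 12
pitch radius r_p = m·N/2 = 4.179·12/2 = 25.074000
base radius r_b = r_p·cos α = 25.074000·cos 15.411° = 24.172449
roll angle φ = 15.830° = 0.27628562 rad
x = r_b·(cos φ + φ·sin φ) = 25.077505
y = r_b·(sin φ − φ·cos φ) = 0.168638

x=25.077505 y=0.168638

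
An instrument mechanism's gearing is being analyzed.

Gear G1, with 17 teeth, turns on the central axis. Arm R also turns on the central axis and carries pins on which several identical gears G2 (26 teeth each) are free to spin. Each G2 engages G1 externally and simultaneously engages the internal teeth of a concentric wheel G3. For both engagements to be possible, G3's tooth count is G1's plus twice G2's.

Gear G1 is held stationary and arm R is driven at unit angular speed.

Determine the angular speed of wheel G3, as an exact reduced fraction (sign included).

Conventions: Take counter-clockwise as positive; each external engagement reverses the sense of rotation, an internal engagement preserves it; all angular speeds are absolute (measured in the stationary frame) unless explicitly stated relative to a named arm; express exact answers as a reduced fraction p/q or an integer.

86/69

topology: planetary set — G1 17T / G2 26T / G3 69T, arm = carrier (Willis)
ring teeth: 17 + 2·26 = 69
17(ω_sun−ω_arm) = −69(ω_ring−ω_arm),  ω_sun = 0, ω_arm = 1
ω_ring = 1 − (17/69)(0−1) = 86/69
exact speed ratio = 86/69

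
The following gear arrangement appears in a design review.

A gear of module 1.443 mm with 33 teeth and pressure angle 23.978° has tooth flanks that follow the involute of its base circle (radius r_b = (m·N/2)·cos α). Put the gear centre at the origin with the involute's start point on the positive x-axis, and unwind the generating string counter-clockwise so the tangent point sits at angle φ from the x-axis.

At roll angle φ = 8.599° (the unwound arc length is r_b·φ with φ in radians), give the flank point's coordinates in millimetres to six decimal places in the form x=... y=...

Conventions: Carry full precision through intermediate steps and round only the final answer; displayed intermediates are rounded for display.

x=21.998405 y=0.024459

recognized (one wheel, involute flank): single-mesh tooth geometry, m = 1.443, N = 33
pitch radius r_p = m·N/2 = 1.443·33/2 = 23.809500
base radius r_b = r_p·cos α = 23.809500·cos 23.978° = 21.754777
roll angle φ = 8.599° = 0.15008086 rad
x = r_b·(cos φ + φ·sin φ) = 21.998405
y = r_b·(sin φ − φ·cos φ) = 0.024459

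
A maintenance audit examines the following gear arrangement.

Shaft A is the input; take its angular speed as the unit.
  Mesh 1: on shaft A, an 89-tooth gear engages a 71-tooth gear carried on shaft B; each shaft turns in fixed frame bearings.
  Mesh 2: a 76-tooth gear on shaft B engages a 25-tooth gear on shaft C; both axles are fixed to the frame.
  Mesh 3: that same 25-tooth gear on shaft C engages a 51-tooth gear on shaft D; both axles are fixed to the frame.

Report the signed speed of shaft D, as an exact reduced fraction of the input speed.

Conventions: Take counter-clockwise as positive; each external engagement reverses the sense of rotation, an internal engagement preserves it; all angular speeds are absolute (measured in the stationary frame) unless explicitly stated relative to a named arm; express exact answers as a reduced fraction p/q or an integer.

3-mesh fixed-axis compound train (all bearings frame-fixed)
mesh 1 [89T→71T]: |ω|/ω_in = 1×89/71 = 89/71, sense flips to −
mesh 2 [76T→25T]: |ω|/ω_in = (89/71)×76/25 = 6764/1775, sense flips to +
mesh 3 [25T→51T]: |ω|/ω_in = (6764/1775)×25/51 = 6764/3621, sense flips to −
signed output speed (× input speed) = -6764/3621

-6764/3621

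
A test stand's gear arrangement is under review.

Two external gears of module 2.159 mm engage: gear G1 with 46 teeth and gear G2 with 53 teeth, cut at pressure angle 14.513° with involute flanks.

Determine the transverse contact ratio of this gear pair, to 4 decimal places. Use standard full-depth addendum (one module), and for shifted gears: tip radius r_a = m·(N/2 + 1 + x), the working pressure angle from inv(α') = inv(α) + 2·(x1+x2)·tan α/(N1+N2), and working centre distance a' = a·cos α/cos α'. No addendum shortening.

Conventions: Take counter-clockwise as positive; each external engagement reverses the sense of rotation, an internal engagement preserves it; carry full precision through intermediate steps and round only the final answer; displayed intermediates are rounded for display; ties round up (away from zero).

single-mesh involute tooth geometry (46T engaging 53T at module 2.159)
base radii: r_b1 = 48.072485, r_b2 = 55.387863
tip radii: r_a1 = 51.816000, r_a2 = 59.372500
no profile shift: α' = α, a' = a
action lengths: √(r_a1²−r_b1²) = 19.337374, √(r_a2²−r_b2²) = 21.384068
base pitch p_b = π·m·cos α = 6.566268
CR = (19.337374 + 21.384068 − 106.870500·sin 14.51300°)/6.566268 = 2.122930
contact ratio ≈ 2.1229

2.1229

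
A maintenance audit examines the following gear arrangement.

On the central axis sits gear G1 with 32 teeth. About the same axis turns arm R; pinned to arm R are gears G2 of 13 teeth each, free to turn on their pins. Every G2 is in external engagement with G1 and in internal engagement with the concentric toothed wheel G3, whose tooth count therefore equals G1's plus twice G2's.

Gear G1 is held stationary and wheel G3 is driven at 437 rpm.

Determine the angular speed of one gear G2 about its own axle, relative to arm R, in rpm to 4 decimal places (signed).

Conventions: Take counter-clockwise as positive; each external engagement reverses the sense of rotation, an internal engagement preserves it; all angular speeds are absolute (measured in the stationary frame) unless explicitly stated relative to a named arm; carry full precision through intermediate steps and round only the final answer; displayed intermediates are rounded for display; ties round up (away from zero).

recognized (axles ride arm R): planetary set, 32/13/58 teeth
normalise by the input: solve with ω_ring = 1, then scale by 437 rpm
ring teeth: 32 + 2·13 = 58
32(ω_sun−ω_arm) = −58(ω_ring−ω_arm),  ω_sun = 0, ω_ring = 1
32(0−ω_arm) = −58(1−ω_arm)  ⇒  90·ω_arm = 58  ⇒  ω_arm = 29/45
sun–planet mesh: 32·(0−29/45) = −13·(ω_p−ω_arm)  ⇒  ω_p−ω_arm = 928/585
scale: ω_p−ω_arm = 928/585 × 437 rpm = +693.2239 rpm

+693.2239 rpm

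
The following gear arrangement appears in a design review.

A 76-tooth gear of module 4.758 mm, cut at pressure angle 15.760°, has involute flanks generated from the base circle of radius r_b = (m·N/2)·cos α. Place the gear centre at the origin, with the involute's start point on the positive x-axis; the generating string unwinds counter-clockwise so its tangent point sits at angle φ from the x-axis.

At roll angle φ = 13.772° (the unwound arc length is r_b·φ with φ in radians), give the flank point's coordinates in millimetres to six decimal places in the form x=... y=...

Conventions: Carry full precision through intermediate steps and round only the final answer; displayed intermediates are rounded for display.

class = single-mesh tooth geometry [base-circle involute, m = 4.758, 76T]
pitch radius r_p = m·N/2 = 4.758·76/2 = 180.804000
base radius r_b = r_p·cos α = 180.804000·cos 15.760° = 174.007188
roll angle φ = 13.772° = 0.24036674 rad
x = r_b·(cos φ + φ·sin φ) = 178.961549
y = r_b·(sin φ − φ·cos φ) = 0.800862

x=178.961549 y=0.800862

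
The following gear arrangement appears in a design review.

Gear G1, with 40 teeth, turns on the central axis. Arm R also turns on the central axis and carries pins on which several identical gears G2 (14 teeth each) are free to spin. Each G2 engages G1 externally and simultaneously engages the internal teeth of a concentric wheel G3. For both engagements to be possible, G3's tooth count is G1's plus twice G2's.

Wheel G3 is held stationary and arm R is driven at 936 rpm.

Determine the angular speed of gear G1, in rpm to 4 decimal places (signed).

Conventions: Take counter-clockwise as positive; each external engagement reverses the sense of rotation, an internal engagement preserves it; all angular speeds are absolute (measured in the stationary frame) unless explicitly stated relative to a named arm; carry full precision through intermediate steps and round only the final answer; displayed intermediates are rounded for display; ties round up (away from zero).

+2527.2000 rpm

class = planetary set [G3 = 40+2·14 = 68; Willis about the carrier]
normalise by the input: solve with ω_arm = 1, then scale by 936 rpm
ring teeth: 40 + 2·14 = 68
40(ω_sun−ω_arm) = −68(ω_ring−ω_arm),  ω_ring = 0, ω_arm = 1
ω_sun = 1 − (68/40)(0−1) = 27/10
scale: ω_sun = 27/10 × 936 rpm = +2527.2000 rpm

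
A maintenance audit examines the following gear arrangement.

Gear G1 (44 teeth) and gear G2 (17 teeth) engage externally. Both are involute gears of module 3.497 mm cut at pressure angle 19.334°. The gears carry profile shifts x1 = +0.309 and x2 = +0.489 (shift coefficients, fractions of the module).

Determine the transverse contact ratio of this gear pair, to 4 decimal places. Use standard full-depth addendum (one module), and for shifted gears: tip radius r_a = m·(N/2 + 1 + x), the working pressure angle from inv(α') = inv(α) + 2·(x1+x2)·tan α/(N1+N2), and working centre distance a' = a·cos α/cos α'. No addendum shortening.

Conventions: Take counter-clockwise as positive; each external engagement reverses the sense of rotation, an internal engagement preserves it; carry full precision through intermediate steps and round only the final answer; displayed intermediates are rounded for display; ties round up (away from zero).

class = single-mesh tooth geometry [involute pair 44T × 17T, m = 3.497]
base radii: r_b1 = 72.595280, r_b2 = 28.048177
tip radii: r_a1 = 81.511573, r_a2 = 34.931533
inv(α') = inv(19.334°) + 2·(+0.309+0.489)·tan α/(44+17) = 0.02259930  ⇒  α' = 22.85597°
a' = a·cos α / cos α' = 106.6585·cos 19.334°/cos 22.85597° = 109.218865
action lengths: √(r_a1²−r_b1²) = 37.068339, √(r_a2²−r_b2²) = 20.820946
base pitch p_b = π·m·cos α = 10.366582
CR = (37.068339 + 20.820946 − 109.218865·sin 22.85597°)/10.366582 = 1.492000
contact ratio ≈ 1.4920

1.4920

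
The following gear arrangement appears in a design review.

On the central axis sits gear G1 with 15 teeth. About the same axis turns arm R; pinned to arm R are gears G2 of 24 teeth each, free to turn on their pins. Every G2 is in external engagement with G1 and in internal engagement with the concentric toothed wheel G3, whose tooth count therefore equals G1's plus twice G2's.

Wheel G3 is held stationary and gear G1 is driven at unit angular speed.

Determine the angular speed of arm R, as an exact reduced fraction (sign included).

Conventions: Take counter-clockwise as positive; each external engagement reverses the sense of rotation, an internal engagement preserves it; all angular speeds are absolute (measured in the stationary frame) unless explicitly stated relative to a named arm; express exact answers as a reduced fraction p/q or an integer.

5/26

topology: planetary set — G1 15T / G2 24T / G3 63T, arm = carrier (Willis)
ring teeth: 15 + 2·24 = 63
15(ω_sun−ω_arm) = −63(ω_ring−ω_arm),  ω_ring = 0, ω_sun = 1
15(1−ω_arm) = −63(0−ω_arm)  ⇒  78·ω_arm = 15  ⇒  ω_arm = 5/26
exact speed ratio = 5/26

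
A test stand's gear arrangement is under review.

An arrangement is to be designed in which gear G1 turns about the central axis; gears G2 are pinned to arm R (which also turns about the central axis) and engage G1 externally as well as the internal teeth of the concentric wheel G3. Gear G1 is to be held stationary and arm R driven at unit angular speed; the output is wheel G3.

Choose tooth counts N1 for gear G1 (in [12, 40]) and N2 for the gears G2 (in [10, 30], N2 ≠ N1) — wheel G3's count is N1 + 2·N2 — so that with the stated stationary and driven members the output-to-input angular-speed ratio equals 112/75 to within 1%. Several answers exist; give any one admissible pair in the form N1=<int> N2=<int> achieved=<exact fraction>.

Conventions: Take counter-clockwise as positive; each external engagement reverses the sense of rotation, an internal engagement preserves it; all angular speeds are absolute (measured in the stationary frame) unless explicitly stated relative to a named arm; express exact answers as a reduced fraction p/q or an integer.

class = planetary set [ratio 112/75 wanted; Willis about the carrier]
Willis with ω_sun = 0: ω_ring/ω_arm = (N1+N3)/N3; set equal to 112/75  ⇒  N3/N1 = 1/(112/75 − 1) = 75/37
N3 = N1 + 2·N2  ⇒  N2/N1 = (N3/N1 − 1)/2 = (75/37 − 1)/2 = 19/37
smallest multiple with N1 ≥ 12 and N2 ≥ 10: k = 1  ⇒  N1 = 1·37 = 37, N2 = 1·19 = 19 (N1 ≤ 40, N2 ≤ 30, N2 ≠ N1 ✓), N3 = 37 + 2·19 = 75
check: (N1+N3)/N3 with N1 = 37, N3 = 75 gives 112/75; |achieved − target| = 0 ≤ 28/1875 ✓

N1=37 N2=19 achieved=112/75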